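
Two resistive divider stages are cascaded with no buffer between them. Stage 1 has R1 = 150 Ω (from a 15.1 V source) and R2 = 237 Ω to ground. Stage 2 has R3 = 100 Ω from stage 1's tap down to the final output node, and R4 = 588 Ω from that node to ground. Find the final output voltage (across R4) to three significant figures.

Stage 2 presents R3+R4 = 688.0 Ω as a load on stage 1's tap.
Stage 1's lower leg becomes R2‖(R3+R4) = 176.3 Ω, so V_mid = 15.1 × 176.3/326.3 = 8.158 V.
Stage 2 is itself unloaded: V_out = V_mid × R4/(R3+R4) = 8.158 × 588/688.0 = 6.97 V.

V_out ≈ 6.97 V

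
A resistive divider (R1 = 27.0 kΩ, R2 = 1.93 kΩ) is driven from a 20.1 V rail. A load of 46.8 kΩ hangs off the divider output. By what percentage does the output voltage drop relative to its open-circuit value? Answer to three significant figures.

The divider's output (Thévenin) resistance is R1‖R2 = 1.801 kΩ.
Fractional drop under load = R_th/(R_th + R_L) = 1.801 / (1.801 + 46.8) = 0.03706.
So the output falls by 3.71 %.

3.71 %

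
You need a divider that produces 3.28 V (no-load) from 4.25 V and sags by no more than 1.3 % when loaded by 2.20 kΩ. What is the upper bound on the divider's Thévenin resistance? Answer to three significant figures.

R_th ≤ 29.0 Ω

Loading drop = R_th/(R_th + R_L) ≤ 0.0130, so R_th ≤ R_L · ε/(1−ε) = 2.20 kΩ × 0.0130/0.9870 = 29.0 Ω.
(Any R1, R2 with R2/(R1+R2) = 0.772 and R1‖R2 ≤ 29.0 Ω will meet the spec.)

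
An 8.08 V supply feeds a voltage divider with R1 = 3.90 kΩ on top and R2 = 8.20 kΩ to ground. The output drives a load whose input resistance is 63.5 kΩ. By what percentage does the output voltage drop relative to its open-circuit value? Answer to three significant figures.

4.00 %

The divider's output (Thévenin) resistance is R1‖R2 = 2.643 kΩ.
Fractional drop under load = R_th/(R_th + R_L) = 2.643 / (2.643 + 63.5) = 0.03996.
So the output falls by 4.00 %.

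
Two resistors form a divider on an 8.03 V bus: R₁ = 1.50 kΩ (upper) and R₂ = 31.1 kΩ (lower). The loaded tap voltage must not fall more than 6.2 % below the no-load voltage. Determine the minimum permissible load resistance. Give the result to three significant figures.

R_L(min) ≈ 21.6 kΩ

Output resistance R_th = R₁‖R₂ = (1.50 × 31.1)/32.60 = 1.431 kΩ.
The fractional drop is R_th/(R_th + R_L); requiring this ≤ 0.0620 gives R_L ≥ R_th(1/0.0620 − 1) = 1.431 × 15.13 = 21.6 kΩ.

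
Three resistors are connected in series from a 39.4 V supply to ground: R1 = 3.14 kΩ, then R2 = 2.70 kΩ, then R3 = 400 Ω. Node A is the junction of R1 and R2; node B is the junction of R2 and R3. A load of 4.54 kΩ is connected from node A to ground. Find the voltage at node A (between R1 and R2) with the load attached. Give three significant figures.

Below node A the series string R2+R3 = 3100 Ω sits in parallel with the 4540 Ω load: 1842 Ω.
V_A = 39.4 × 1842/(3140 + 1842) = 14.6 V.

V ≈ 14.6 V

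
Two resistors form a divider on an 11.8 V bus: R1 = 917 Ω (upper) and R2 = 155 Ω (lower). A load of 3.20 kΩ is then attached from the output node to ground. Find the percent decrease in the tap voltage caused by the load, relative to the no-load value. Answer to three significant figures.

The divider's output (Thévenin) resistance is R1‖R2 = 132.6 Ω.
Fractional drop under load = R_th/(R_th + R_L) = 132.6 / (132.6 + 3200) = 0.03979.
So the output falls by 3.98 %.

3.98 %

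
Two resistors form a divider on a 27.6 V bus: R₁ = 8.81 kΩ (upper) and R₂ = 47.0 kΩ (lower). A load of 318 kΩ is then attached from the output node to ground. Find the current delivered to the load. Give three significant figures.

I_L ≈ 0.0714 mA

R₂‖R_L = 40.95 kΩ; V_out = 27.6 × 40.95/49.76 = 22.71 V.
I_L = V_out / R_L = 22.71 / 318 kΩ = 0.0714 mA.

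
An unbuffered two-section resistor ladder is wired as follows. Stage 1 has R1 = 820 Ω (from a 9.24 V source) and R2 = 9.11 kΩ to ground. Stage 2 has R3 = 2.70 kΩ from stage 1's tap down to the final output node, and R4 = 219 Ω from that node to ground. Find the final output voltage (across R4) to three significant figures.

Stage 2 presents R3+R4 = 2919 Ω as a load on stage 1's tap.
Stage 1's lower leg becomes R2‖(R3+R4) = 2211 Ω, so V_mid = 9.24 × 2211/3031 = 6.740 V.
Stage 2 is itself unloaded: V_out = V_mid × R4/(R3+R4) = 6.740 × 219/2919 = 0.506 V.

V_out ≈ 0.506 V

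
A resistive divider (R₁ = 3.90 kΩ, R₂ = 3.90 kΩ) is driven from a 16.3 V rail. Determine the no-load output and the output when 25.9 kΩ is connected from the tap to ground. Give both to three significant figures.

Open-circuit: V = 16.3 × 3.90/(3.90 + 3.90) = 8.15 V.
With the load, R₂ becomes R₂‖R_L = 3.390 kΩ, so V = 16.3 × 3.390/7.290 = 7.58 V.

Unloaded: 8.15 V; loaded: 7.58 V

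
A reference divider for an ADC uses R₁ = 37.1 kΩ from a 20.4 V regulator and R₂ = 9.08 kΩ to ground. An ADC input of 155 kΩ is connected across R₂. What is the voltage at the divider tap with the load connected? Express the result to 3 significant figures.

The load sits in parallel with R₂: R₂‖R_L = (9.08 × 155) / (9.08 + 155) = 8.578 kΩ.
V_out = 20.4 × 8.578 / (37.1 + 8.578) = 20.4 × 8.578/45.68 = 3.83 V.

V_out ≈ 3.83 V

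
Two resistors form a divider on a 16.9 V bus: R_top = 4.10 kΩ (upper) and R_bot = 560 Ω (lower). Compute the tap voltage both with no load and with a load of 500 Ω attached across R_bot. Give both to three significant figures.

Open-circuit: V = 16.9 × 560/(4100 + 560) = 2.03 V.
With the load, R_bot becomes R_bot‖R_L = 264.2 Ω, so V = 16.9 × 264.2/4364 = 1.02 V.

Unloaded: 2.03 V; loaded: 1.02 V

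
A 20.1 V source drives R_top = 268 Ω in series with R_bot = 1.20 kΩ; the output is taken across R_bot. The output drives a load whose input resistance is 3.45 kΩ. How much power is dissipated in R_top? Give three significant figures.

Total resistance from the source is R_top + (R_bot‖R_L) = 1158 Ω, so I = 20.1/1158 Ω = 17.35 mA.
P = I²·R_top = (17.35 mA)² × 268 Ω = 80.7 mW.

P ≈ 80.7 mW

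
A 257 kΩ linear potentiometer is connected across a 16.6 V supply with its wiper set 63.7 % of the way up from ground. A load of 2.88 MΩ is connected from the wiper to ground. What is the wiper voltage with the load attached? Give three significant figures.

V ≈ 10.4 V

The wiper splits the pot into (1−α)R = 93.29 kΩ above and αR = 163.7 kΩ below.
Lower section ‖ load = 154.9 kΩ.
V_wiper = 16.6 × 154.9/(93.29 + 154.9) = 10.4 V.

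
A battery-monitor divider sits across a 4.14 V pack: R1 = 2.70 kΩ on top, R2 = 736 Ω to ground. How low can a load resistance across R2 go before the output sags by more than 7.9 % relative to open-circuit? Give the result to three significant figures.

Output resistance R_th = R1‖R2 = (2700 × 736)/3436 = 578.3 Ω.
The fractional drop is R_th/(R_th + R_L); requiring this ≤ 0.0790 gives R_L ≥ R_th(1/0.0790 − 1) = 578.3 × 11.66 = 6.74 kΩ.

R_L(min) ≈ 6.74 kΩ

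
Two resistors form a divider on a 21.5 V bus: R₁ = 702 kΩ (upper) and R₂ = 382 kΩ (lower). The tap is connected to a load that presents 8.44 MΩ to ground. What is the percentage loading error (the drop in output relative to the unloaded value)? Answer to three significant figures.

The divider's output (Thévenin) resistance is R₁‖R₂ = 247.4 kΩ.
Fractional drop under load = R_th/(R_th + R_L) = 247.4 / (247.4 + 8440) = 0.02848.
So the output falls by 2.85 %.

2.85 %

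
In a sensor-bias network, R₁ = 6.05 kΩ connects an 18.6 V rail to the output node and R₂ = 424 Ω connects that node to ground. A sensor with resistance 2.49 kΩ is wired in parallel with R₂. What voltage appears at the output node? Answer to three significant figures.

V_out ≈ 1.05 V

The load sits in parallel with R₂: R₂‖R_L = (424 × 2490) / (424 + 2490) = 362.3 Ω.
V_out = 18.6 × 362.3 / (6050 + 362.3) = 18.6 × 362.3/6412 = 1.05 V.
(Unloaded it would have been 1.22 V.)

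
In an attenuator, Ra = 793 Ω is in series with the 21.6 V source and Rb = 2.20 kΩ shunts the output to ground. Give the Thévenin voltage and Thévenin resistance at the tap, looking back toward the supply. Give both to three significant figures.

V_th is the open-circuit tap voltage: 21.6 × 2200/(793 + 2200) = 15.9 V.
With the supply zeroed, Ra and Rb appear in parallel from the tap: R_th = Ra‖Rb = (793 × 2200)/2993 = 583 Ω.

V_th = 15.9 V, R_th = 583 Ω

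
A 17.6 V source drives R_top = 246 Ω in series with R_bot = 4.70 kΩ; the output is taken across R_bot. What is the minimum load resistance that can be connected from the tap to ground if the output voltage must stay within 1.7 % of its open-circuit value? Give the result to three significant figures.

R_L(min) ≈ 13.5 kΩ

Output resistance R_th = R_top‖R_bot = (246 × 4700)/4946 = 233.8 Ω.
The fractional drop is R_th/(R_th + R_L); requiring this ≤ 0.0170 gives R_L ≥ R_th(1/0.0170 − 1) = 233.8 × 57.82 = 13.5 kΩ.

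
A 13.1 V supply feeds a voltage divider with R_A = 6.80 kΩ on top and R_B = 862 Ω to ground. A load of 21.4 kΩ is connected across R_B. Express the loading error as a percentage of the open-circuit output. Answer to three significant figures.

3.45 %

The divider's output (Thévenin) resistance is R_A‖R_B = 765.0 Ω.
Fractional drop under load = R_th/(R_th + R_L) = 765.0 / (765.0 + 21400) = 0.03451.
So the output falls by 3.45 %.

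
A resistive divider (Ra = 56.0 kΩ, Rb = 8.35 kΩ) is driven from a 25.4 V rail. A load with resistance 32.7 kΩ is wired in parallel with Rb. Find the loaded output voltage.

The load sits in parallel with Rb: Rb‖R_L = (8.35 × 32.7) / (8.35 + 32.7) = 6.652 kΩ.
V_out = 25.4 × 6.652 / (56.0 + 6.652) = 25.4 × 6.652/62.65 = 2.70 V.
(Unloaded it would have been 3.30 V.)

V_out ≈ 2.70 V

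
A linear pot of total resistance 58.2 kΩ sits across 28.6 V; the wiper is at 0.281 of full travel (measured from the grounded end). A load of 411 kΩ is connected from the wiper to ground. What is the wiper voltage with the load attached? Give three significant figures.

The wiper splits the pot into (1−α)R = 41.85 kΩ above and αR = 16.35 kΩ below.
Lower section ‖ load = 15.73 kΩ.
V_wiper = 28.6 × 15.73/(41.85 + 15.73) = 7.81 V.

V ≈ 7.81 V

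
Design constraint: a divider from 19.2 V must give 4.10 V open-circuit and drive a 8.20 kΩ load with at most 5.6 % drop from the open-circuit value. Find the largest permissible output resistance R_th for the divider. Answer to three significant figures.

R_th ≤ 486 Ω

Loading drop = R_th/(R_th + R_L) ≤ 0.0560, so R_th ≤ R_L · ε/(1−ε) = 8.20 kΩ × 0.0560/0.9440 = 486 Ω.
(Any R1, R2 with R2/(R1+R2) = 0.214 and R1‖R2 ≤ 486 Ω will meet the spec.)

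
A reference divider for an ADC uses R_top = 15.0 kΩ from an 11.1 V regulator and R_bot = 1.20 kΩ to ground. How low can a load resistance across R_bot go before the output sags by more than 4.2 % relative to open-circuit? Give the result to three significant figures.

Output resistance R_th = R_top‖R_bot = (15.0 × 1.20)/16.20 = 1.111 kΩ.
The fractional drop is R_th/(R_th + R_L); requiring this ≤ 0.0420 gives R_L ≥ R_th(1/0.0420 − 1) = 1.111 × 22.81 = 25.3 kΩ.

R_L(min) ≈ 25.3 kΩ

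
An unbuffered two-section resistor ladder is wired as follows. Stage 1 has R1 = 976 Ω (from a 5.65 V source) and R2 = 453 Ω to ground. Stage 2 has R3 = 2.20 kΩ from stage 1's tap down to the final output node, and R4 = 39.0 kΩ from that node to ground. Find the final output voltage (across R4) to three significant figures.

V_out ≈ 1.68 V

Stage 2 presents R3+R4 = 41200 Ω as a load on stage 1's tap.
Stage 1's lower leg becomes R2‖(R3+R4) = 448.1 Ω, so V_mid = 5.65 × 448.1/1424 = 1.778 V.
Stage 2 is itself unloaded: V_out = V_mid × R4/(R3+R4) = 1.778 × 39000/41200 = 1.68 V.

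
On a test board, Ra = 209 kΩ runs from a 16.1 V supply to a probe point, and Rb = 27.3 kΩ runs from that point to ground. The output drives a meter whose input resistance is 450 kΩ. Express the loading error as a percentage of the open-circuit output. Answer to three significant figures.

5.09 %

The divider's output (Thévenin) resistance is Ra‖Rb = 24.15 kΩ.
Fractional drop under load = R_th/(R_th + R_L) = 24.15 / (24.15 + 450) = 0.05093.
So the output falls by 5.09 %.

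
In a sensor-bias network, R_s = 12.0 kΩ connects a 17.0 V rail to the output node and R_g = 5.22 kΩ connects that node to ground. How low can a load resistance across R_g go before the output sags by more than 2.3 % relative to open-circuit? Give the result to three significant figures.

Output resistance R_th = R_s‖R_g = (12.0 × 5.22)/17.22 = 3.638 kΩ.
The fractional drop is R_th/(R_th + R_L); requiring this ≤ 0.0230 gives R_L ≥ R_th(1/0.0230 − 1) = 3.638 × 42.48 = 155 kΩ.

R_L(min) ≈ 155 kΩ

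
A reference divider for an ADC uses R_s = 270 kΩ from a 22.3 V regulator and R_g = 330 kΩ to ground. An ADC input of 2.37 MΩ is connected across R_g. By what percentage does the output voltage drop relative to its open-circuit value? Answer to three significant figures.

The divider's output (Thévenin) resistance is R_s‖R_g = 148.5 kΩ.
Fractional drop under load = R_th/(R_th + R_L) = 148.5 / (148.5 + 2370) = 0.05896.
So the output falls by 5.90 %.

5.90 %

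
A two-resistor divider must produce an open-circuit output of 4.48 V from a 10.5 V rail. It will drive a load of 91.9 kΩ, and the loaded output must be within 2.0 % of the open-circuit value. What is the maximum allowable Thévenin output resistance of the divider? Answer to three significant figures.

Loading drop = R_th/(R_th + R_L) ≤ 0.0200, so R_th ≤ R_L · ε/(1−ε) = 91.9 kΩ × 0.0200/0.9800 = 1.88 kΩ.
(Any R1, R2 with R2/(R1+R2) = 0.427 and R1‖R2 ≤ 1.88 kΩ will meet the spec.)

R_th ≤ 1.88 kΩ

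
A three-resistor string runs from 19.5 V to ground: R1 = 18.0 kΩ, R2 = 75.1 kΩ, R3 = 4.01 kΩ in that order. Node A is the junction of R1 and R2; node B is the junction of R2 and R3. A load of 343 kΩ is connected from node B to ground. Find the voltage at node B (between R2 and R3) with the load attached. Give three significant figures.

At node B, R3 is in parallel with the load: R3‖R_L = 3.964 kΩ.
Below node A the resistance is R2 + (R3‖R_L) = 79.06 kΩ, so V_A = 19.5 × 79.06/97.06 = 15.88 V.
Then V_B = V_A × (R3‖R_L)/(R2 + R3‖R_L) = 15.88 × 3.964/79.06 = 0.796 V.

V ≈ 0.796 V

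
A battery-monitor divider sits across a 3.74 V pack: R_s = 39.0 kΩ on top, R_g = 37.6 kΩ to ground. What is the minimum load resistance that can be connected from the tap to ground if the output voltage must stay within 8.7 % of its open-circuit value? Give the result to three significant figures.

Output resistance R_th = R_s‖R_g = (39.0 × 37.6)/76.60 = 19.14 kΩ.
The fractional drop is R_th/(R_th + R_L); requiring this ≤ 0.0870 gives R_L ≥ R_th(1/0.0870 − 1) = 19.14 × 10.49 = 201 kΩ.

R_L(min) ≈ 201 kΩ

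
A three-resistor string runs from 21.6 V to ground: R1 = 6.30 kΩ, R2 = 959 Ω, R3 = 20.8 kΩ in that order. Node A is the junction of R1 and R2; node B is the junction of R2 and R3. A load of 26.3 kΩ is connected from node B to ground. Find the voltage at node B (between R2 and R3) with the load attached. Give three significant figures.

V ≈ 13.3 V

At node B, R3 is in parallel with the load: R3‖R_L = 11610 Ω.
Below node A the resistance is R2 + (R3‖R_L) = 12570 Ω, so V_A = 21.6 × 12570/18870 = 14.39 V.
Then V_B = V_A × (R3‖R_L)/(R2 + R3‖R_L) = 14.39 × 11610/12570 = 13.3 V.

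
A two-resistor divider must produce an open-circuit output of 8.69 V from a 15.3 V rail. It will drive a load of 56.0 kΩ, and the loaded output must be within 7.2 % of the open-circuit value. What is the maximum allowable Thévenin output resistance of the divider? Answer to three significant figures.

Loading drop = R_th/(R_th + R_L) ≤ 0.0720, so R_th ≤ R_L · ε/(1−ε) = 56.0 kΩ × 0.0720/0.9280 = 4.34 kΩ.
(Any R1, R2 with R2/(R1+R2) = 0.568 and R1‖R2 ≤ 4.34 kΩ will meet the spec.)

R_th ≤ 4.34 kΩ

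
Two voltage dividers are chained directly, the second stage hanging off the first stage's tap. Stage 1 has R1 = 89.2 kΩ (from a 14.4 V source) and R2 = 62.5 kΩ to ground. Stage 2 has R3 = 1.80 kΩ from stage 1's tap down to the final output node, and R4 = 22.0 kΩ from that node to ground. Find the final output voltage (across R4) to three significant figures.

Stage 2 presents R3+R4 = 23.80 kΩ as a load on stage 1's tap.
Stage 1's lower leg becomes R2‖(R3+R4) = 17.24 kΩ, so V_mid = 14.4 × 17.24/106.4 = 2.332 V.
Stage 2 is itself unloaded: V_out = V_mid × R4/(R3+R4) = 2.332 × 22.0/23.80 = 2.16 V.

V_out ≈ 2.16 V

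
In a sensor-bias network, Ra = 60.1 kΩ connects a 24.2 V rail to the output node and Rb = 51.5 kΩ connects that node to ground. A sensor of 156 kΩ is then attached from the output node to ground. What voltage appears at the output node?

The load sits in parallel with Rb: Rb‖R_L = (51.5 × 156) / (51.5 + 156) = 38.72 kΩ.
V_out = 24.2 × 38.72 / (60.1 + 38.72) = 24.2 × 38.72/98.82 = 9.48 V.

V_out ≈ 9.48 V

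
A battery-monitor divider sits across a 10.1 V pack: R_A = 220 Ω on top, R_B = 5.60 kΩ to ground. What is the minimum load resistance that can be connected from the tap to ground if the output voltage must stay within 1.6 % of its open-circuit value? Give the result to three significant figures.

R_L(min) ≈ 13.0 kΩ

Output resistance R_th = R_A‖R_B = (220 × 5600)/5820 = 211.7 Ω.
The fractional drop is R_th/(R_th + R_L); requiring this ≤ 0.0160 gives R_L ≥ R_th(1/0.0160 − 1) = 211.7 × 61.50 = 13.0 kΩ.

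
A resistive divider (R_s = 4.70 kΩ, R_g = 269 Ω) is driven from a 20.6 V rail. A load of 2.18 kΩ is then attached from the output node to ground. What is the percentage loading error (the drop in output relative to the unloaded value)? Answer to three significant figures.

10.5 %

Unloaded V = 20.6 × 269/4969 = 1.1152 V.
Loaded: R_g‖R_L = 239.5 Ω, giving V = 20.6 × 239.5/4939 = 0.99864 V.
Drop = (1.1152 − 0.99864) / 1.1152 = 10.5 %.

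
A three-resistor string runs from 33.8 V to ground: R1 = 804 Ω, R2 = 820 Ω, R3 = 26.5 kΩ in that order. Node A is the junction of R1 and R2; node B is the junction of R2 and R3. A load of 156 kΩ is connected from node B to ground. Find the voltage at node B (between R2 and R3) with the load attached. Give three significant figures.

V ≈ 31.5 V

At node B, R3 is in parallel with the load: R3‖R_L = 22650 Ω.
Below node A the resistance is R2 + (R3‖R_L) = 23470 Ω, so V_A = 33.8 × 23470/24280 = 32.68 V.
Then V_B = V_A × (R3‖R_L)/(R2 + R3‖R_L) = 32.68 × 22650/23470 = 31.5 V.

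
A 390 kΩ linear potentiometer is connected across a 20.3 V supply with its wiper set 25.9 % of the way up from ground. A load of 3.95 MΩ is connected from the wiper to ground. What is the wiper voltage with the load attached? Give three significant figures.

V ≈ 5.16 V

The wiper splits the pot into (1−α)R = 289.0 kΩ above and αR = 101.0 kΩ below.
Lower section ‖ load = 98.49 kΩ.
V_wiper = 20.3 × 98.49/(289.0 + 98.49) = 5.16 V.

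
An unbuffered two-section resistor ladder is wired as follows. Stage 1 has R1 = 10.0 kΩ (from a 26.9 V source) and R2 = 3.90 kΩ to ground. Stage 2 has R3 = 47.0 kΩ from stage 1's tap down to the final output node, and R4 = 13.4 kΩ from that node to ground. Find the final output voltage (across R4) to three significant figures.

V_out ≈ 1.60 V

Stage 2 presents R3+R4 = 60.40 kΩ as a load on stage 1's tap.
Stage 1's lower leg becomes R2‖(R3+R4) = 3.663 kΩ, so V_mid = 26.9 × 3.663/13.66 = 7.212 V.
Stage 2 is itself unloaded: V_out = V_mid × R4/(R3+R4) = 7.212 × 13.4/60.40 = 1.60 V.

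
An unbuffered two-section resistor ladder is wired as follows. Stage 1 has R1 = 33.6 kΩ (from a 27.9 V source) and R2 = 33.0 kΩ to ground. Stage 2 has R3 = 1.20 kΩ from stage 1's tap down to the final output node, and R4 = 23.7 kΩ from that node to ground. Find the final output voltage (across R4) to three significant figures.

V_out ≈ 7.89 V

Stage 2 presents R3+R4 = 24.90 kΩ as a load on stage 1's tap.
Stage 1's lower leg becomes R2‖(R3+R4) = 14.19 kΩ, so V_mid = 27.9 × 14.19/47.79 = 8.285 V.
Stage 2 is itself unloaded: V_out = V_mid × R4/(R3+R4) = 8.285 × 23.7/24.90 = 7.89 V.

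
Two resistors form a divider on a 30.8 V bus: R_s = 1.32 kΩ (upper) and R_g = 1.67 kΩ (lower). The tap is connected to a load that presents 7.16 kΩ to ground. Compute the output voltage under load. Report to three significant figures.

V_out ≈ 15.6 V

The load sits in parallel with R_g: R_g‖R_L = (1.67 × 7.16) / (1.67 + 7.16) = 1.354 kΩ.
V_out = 30.8 × 1.354 / (1.32 + 1.354) = 30.8 × 1.354/2.674 = 15.6 V.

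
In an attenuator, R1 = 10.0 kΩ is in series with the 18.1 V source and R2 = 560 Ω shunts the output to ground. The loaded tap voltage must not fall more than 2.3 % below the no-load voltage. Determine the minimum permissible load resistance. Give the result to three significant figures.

Output resistance R_th = R1‖R2 = (10000 × 560)/10560 = 530.3 Ω.
The fractional drop is R_th/(R_th + R_L); requiring this ≤ 0.0230 gives R_L ≥ R_th(1/0.0230 − 1) = 530.3 × 42.48 = 22.5 kΩ.

R_L(min) ≈ 22.5 kΩ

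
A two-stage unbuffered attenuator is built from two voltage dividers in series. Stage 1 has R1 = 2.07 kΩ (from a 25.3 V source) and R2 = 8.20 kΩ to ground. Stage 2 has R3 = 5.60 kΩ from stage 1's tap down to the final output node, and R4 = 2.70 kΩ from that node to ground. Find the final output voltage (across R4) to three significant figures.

Stage 2 presents R3+R4 = 8.300 kΩ as a load on stage 1's tap.
Stage 1's lower leg becomes R2‖(R3+R4) = 4.125 kΩ, so V_mid = 25.3 × 4.125/6.195 = 16.85 V.
Stage 2 is itself unloaded: V_out = V_mid × R4/(R3+R4) = 16.85 × 2.70/8.300 = 5.48 V.

V_out ≈ 5.48 V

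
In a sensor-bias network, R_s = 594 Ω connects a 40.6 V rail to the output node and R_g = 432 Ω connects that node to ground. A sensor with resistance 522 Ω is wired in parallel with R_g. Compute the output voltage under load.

V_out ≈ 11.6 V

The load sits in parallel with R_g: R_g‖R_L = (432 × 522) / (432 + 522) = 236.4 Ω.
V_out = 40.6 × 236.4 / (594 + 236.4) = 40.6 × 236.4/830.4 = 11.6 V.
(Unloaded it would have been 17.1 V.)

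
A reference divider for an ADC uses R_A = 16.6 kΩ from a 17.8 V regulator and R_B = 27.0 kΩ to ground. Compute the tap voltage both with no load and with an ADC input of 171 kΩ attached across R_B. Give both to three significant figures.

Open-circuit: V = 17.8 × 27.0/(16.6 + 27.0) = 11.0 V.
With the load, R_B becomes R_B‖R_L = 23.32 kΩ, so V = 17.8 × 23.32/39.92 = 10.4 V.

Unloaded: 11.0 V; loaded: 10.4 V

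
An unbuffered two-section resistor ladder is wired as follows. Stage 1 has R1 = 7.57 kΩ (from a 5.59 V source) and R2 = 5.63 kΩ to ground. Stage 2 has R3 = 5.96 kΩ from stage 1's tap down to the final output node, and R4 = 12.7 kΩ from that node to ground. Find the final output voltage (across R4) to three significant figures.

V_out ≈ 1.38 V

Stage 2 presents R3+R4 = 18.66 kΩ as a load on stage 1's tap.
Stage 1's lower leg becomes R2‖(R3+R4) = 4.325 kΩ, so V_mid = 5.59 × 4.325/11.90 = 2.033 V.
Stage 2 is itself unloaded: V_out = V_mid × R4/(R3+R4) = 2.033 × 12.7/18.66 = 1.38 V.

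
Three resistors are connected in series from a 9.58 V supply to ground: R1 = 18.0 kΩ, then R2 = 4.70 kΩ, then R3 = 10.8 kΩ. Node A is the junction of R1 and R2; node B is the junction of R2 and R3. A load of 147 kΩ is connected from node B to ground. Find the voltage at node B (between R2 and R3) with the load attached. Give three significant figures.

At node B, R3 is in parallel with the load: R3‖R_L = 10.06 kΩ.
Below node A the resistance is R2 + (R3‖R_L) = 14.76 kΩ, so V_A = 9.58 × 14.76/32.76 = 4.316 V.
Then V_B = V_A × (R3‖R_L)/(R2 + R3‖R_L) = 4.316 × 10.06/14.76 = 2.94 V.

V ≈ 2.94 V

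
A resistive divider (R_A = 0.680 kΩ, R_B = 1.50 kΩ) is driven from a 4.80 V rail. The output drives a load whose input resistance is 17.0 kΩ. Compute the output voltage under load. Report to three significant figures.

The load sits in parallel with R_B: R_B‖R_L = (1500 × 17000) / (1500 + 17000) = 1378 Ω.
V_out = 4.80 × 1378 / (680 + 1378) = 4.80 × 1378/2058 = 3.21 V.

V_out ≈ 3.21 V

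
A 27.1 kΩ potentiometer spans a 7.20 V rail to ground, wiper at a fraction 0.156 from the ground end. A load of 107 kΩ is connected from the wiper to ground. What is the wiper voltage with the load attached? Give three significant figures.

V ≈ 1.09 V

The wiper splits the pot into (1−α)R = 22.87 kΩ above and αR = 4.228 kΩ below.
Lower section ‖ load = 4.067 kΩ.
V_wiper = 7.20 × 4.067/(22.87 + 4.067) = 1.09 V.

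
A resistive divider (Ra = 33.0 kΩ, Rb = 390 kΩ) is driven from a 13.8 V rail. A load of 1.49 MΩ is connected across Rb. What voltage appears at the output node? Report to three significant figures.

V_out ≈ 12.5 V

The load sits in parallel with Rb: Rb‖R_L = (390 × 1490) / (390 + 1490) = 309.1 kΩ.
V_out = 13.8 × 309.1 / (33.0 + 309.1) = 13.8 × 309.1/342.1 = 12.5 V.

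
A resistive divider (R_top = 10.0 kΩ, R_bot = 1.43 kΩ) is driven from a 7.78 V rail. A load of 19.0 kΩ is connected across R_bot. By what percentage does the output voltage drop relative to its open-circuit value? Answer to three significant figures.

The divider's output (Thévenin) resistance is R_top‖R_bot = 1.251 kΩ.
Fractional drop under load = R_th/(R_th + R_L) = 1.251 / (1.251 + 19.0) = 0.06178.
So the output falls by 6.18 %.

6.18 %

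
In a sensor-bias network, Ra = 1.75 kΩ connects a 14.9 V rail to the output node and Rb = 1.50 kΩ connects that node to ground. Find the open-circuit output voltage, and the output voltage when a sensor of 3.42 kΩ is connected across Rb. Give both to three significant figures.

Open-circuit: V = 14.9 × 1.50/(1.75 + 1.50) = 6.88 V.
With the load, Rb becomes Rb‖R_L = 1.043 kΩ, so V = 14.9 × 1.043/2.793 = 5.56 V.

Unloaded: 6.88 V; loaded: 5.56 V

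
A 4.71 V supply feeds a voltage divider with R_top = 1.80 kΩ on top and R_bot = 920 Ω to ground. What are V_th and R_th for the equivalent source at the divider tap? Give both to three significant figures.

V_th = 1.59 V, R_th = 609 Ω

V_th is the open-circuit tap voltage: 4.71 × 920/(1800 + 920) = 1.59 V.
With the supply zeroed, R_top and R_bot appear in parallel from the tap: R_th = R_top‖R_bot = (1800 × 920)/2720 = 609 Ω.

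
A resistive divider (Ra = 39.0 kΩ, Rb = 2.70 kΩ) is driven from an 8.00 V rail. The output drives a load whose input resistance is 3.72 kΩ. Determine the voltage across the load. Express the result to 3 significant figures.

The load sits in parallel with Rb: Rb‖R_L = (2.70 × 3.72) / (2.70 + 3.72) = 1.564 kΩ.
V_out = 8.00 × 1.564 / (39.0 + 1.564) = 8.00 × 1.564/40.56 = 0.309 V.
(Unloaded it would have been 0.518 V.)

V_out ≈ 0.309 V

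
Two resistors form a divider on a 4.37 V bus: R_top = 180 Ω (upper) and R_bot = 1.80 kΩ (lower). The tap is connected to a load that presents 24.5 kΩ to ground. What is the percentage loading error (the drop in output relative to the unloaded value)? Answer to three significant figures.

The divider's output (Thévenin) resistance is R_top‖R_bot = 163.6 Ω.
Fractional drop under load = R_th/(R_th + R_L) = 163.6 / (163.6 + 24500) = 0.006635.
So the output falls by 0.663 %.

0.663 %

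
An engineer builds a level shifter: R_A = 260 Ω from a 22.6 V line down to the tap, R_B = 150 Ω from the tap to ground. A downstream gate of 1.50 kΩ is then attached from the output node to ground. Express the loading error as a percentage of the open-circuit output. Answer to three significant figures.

The divider's output (Thévenin) resistance is R_A‖R_B = 95.12 Ω.
Fractional drop under load = R_th/(R_th + R_L) = 95.12 / (95.12 + 1500) = 0.05963.
So the output falls by 5.96 %.

5.96 %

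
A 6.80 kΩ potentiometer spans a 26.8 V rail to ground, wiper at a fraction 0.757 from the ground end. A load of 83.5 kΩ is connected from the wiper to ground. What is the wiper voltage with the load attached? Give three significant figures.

The wiper splits the pot into (1−α)R = 1.652 kΩ above and αR = 5.148 kΩ below.
Lower section ‖ load = 4.849 kΩ.
V_wiper = 26.8 × 4.849/(1.652 + 4.849) = 20.0 V.

V ≈ 20.0 V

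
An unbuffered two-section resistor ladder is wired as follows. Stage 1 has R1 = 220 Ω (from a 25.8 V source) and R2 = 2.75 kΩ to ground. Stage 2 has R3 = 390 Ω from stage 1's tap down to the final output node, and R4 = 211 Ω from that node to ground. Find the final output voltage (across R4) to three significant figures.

V_out ≈ 6.26 V

Stage 2 presents R3+R4 = 601.0 Ω as a load on stage 1's tap.
Stage 1's lower leg becomes R2‖(R3+R4) = 493.2 Ω, so V_mid = 25.8 × 493.2/713.2 = 17.84 V.
Stage 2 is itself unloaded: V_out = V_mid × R4/(R3+R4) = 17.84 × 211/601.0 = 6.26 V.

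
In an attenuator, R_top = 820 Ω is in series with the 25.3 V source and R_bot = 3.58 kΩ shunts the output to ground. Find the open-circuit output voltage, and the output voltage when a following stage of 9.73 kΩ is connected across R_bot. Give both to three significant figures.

Unloaded: 20.6 V; loaded: 19.3 V

Open-circuit: V = 25.3 × 3580/(820 + 3580) = 20.6 V.
With the load, R_bot becomes R_bot‖R_L = 2617 Ω, so V = 25.3 × 2617/3437 = 19.3 V.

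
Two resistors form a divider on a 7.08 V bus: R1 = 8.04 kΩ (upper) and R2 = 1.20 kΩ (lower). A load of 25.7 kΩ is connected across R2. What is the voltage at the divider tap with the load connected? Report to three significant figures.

V_out ≈ 0.884 V

The load sits in parallel with R2: R2‖R_L = (1.20 × 25.7) / (1.20 + 25.7) = 1.146 kΩ.
V_out = 7.08 × 1.146 / (8.04 + 1.146) = 7.08 × 1.146/9.186 = 0.884 V.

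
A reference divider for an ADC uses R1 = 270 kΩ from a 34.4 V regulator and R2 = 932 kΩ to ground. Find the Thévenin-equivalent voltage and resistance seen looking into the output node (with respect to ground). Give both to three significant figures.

V_th = 26.7 V, R_th = 209 kΩ

V_th is the open-circuit tap voltage: 34.4 × 932/(270 + 932) = 26.7 V.
With the supply zeroed, R1 and R2 appear in parallel from the tap: R_th = R1‖R2 = (270 × 932)/1202 = 209 kΩ.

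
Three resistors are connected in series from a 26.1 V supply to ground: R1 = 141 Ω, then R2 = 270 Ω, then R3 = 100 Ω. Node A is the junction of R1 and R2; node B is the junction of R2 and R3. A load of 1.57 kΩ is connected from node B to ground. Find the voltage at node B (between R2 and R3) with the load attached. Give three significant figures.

At node B, R3 is in parallel with the load: R3‖R_L = 94.01 Ω.
Below node A the resistance is R2 + (R3‖R_L) = 364.0 Ω, so V_A = 26.1 × 364.0/505.0 = 18.81 V.
Then V_B = V_A × (R3‖R_L)/(R2 + R3‖R_L) = 18.81 × 94.01/364.0 = 4.86 V.

V ≈ 4.86 V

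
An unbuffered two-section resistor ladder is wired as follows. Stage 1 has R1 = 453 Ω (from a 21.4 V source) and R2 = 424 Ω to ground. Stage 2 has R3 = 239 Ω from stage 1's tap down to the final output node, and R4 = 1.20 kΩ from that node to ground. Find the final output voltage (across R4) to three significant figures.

Stage 2 presents R3+R4 = 1439 Ω as a load on stage 1's tap.
Stage 1's lower leg becomes R2‖(R3+R4) = 327.5 Ω, so V_mid = 21.4 × 327.5/780.5 = 8.980 V.
Stage 2 is itself unloaded: V_out = V_mid × R4/(R3+R4) = 8.980 × 1200/1439 = 7.49 V.

V_out ≈ 7.49 V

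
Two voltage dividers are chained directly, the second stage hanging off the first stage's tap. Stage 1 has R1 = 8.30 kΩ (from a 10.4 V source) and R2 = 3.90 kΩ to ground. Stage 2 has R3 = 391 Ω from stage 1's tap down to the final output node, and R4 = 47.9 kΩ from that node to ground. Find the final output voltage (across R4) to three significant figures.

Stage 2 presents R3+R4 = 48290 Ω as a load on stage 1's tap.
Stage 1's lower leg becomes R2‖(R3+R4) = 3609 Ω, so V_mid = 10.4 × 3609/11910 = 3.151 V.
Stage 2 is itself unloaded: V_out = V_mid × R4/(R3+R4) = 3.151 × 47900/48290 = 3.13 V.

V_out ≈ 3.13 V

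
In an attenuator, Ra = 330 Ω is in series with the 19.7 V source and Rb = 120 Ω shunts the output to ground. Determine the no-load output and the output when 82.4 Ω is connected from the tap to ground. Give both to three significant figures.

Unloaded: 5.25 V; loaded: 2.54 V

Open-circuit: V = 19.7 × 120/(330 + 120) = 5.25 V.
With the load, Rb becomes Rb‖R_L = 48.85 Ω, so V = 19.7 × 48.85/378.9 = 2.54 V.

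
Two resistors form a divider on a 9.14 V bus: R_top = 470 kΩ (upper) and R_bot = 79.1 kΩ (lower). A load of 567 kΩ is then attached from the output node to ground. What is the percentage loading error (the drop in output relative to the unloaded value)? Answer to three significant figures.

Unloaded V = 9.14 × 79.1/549.1 = 1.3167 V.
Loaded: R_bot‖R_L = 69.42 kΩ, giving V = 9.14 × 69.42/539.4 = 1.1762 V.
Drop = (1.3167 − 1.1762) / 1.3167 = 10.7 %.

10.7 %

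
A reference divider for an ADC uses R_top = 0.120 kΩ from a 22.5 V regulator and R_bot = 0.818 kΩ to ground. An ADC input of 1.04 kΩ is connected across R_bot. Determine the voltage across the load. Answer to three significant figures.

The load sits in parallel with R_bot: R_bot‖R_L = (818 × 1040) / (818 + 1040) = 457.9 Ω.
V_out = 22.5 × 457.9 / (120 + 457.9) = 22.5 × 457.9/577.9 = 17.8 V.
(Unloaded it would have been 19.6 V.)

V_out ≈ 17.8 V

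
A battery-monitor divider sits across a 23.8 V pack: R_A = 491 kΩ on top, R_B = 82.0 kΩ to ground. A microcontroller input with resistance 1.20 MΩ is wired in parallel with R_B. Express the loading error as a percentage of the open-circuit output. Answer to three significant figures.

The divider's output (Thévenin) resistance is R_A‖R_B = 70.27 kΩ.
Fractional drop under load = R_th/(R_th + R_L) = 70.27 / (70.27 + 1200) = 0.05532.
So the output falls by 5.53 %.

5.53 %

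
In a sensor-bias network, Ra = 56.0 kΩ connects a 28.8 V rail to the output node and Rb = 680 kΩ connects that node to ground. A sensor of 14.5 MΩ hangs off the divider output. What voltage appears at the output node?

V_out ≈ 26.5 V

The load sits in parallel with Rb: Rb‖R_L = (680 × 14500) / (680 + 14500) = 649.5 kΩ.
V_out = 28.8 × 649.5 / (56.0 + 649.5) = 28.8 × 649.5/705.5 = 26.5 V.
(Unloaded it would have been 26.6 V.)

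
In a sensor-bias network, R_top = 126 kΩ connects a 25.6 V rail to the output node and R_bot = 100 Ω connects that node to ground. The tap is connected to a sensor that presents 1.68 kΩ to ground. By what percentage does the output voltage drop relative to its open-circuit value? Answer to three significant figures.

5.61 %

The divider's output (Thévenin) resistance is R_top‖R_bot = 99.92 Ω.
Fractional drop under load = R_th/(R_th + R_L) = 99.92 / (99.92 + 1680) = 0.05614.
So the output falls by 5.61 %.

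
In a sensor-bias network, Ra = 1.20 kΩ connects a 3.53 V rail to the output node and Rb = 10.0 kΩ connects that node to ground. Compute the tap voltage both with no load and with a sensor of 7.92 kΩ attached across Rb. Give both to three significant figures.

Open-circuit: V = 3.53 × 10.0/(1.20 + 10.0) = 3.15 V.
With the load, Rb becomes Rb‖R_L = 4.420 kΩ, so V = 3.53 × 4.420/5.620 = 2.78 V.

Unloaded: 3.15 V; loaded: 2.78 V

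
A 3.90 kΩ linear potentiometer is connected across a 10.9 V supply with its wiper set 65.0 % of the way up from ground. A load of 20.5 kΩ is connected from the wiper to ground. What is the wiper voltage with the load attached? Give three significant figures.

V ≈ 6.79 V

The wiper splits the pot into (1−α)R = 1.365 kΩ above and αR = 2.535 kΩ below.
Lower section ‖ load = 2.256 kΩ.
V_wiper = 10.9 × 2.256/(1.365 + 2.256) = 6.79 V.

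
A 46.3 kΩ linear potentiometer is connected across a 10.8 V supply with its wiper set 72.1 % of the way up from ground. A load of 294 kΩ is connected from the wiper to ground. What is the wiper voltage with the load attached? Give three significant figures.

The wiper splits the pot into (1−α)R = 12.92 kΩ above and αR = 33.38 kΩ below.
Lower section ‖ load = 29.98 kΩ.
V_wiper = 10.8 × 29.98/(12.92 + 29.98) = 7.55 V.

V ≈ 7.55 V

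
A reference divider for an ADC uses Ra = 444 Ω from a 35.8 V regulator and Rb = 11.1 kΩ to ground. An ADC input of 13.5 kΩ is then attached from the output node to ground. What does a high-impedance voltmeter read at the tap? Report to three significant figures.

The load sits in parallel with Rb: Rb‖R_L = (11100 × 13500) / (11100 + 13500) = 6091 Ω.
V_out = 35.8 × 6091 / (444 + 6091) = 35.8 × 6091/6535 = 33.4 V.
(Unloaded it would have been 34.4 V.)

V_out ≈ 33.4 V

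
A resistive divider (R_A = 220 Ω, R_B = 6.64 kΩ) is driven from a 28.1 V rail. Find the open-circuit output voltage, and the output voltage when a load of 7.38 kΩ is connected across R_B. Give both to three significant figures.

Open-circuit: V = 28.1 × 6640/(220 + 6640) = 27.2 V.
With the load, R_B becomes R_B‖R_L = 3495 Ω, so V = 28.1 × 3495/3715 = 26.4 V.

Unloaded: 27.2 V; loaded: 26.4 V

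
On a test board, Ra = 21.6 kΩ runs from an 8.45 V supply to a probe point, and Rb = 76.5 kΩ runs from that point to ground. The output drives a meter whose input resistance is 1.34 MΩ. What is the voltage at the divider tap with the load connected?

V_out ≈ 6.51 V

The load sits in parallel with Rb: Rb‖R_L = (76.5 × 1340) / (76.5 + 1340) = 72.37 kΩ.
V_out = 8.45 × 72.37 / (21.6 + 72.37) = 8.45 × 72.37/93.97 = 6.51 V.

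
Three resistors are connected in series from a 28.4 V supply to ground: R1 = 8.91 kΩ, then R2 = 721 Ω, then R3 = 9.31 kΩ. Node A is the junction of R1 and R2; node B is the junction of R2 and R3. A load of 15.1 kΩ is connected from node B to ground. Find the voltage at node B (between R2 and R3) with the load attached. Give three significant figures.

V ≈ 10.6 V

At node B, R3 is in parallel with the load: R3‖R_L = 5759 Ω.
Below node A the resistance is R2 + (R3‖R_L) = 6480 Ω, so V_A = 28.4 × 6480/15390 = 11.96 V.
Then V_B = V_A × (R3‖R_L)/(R2 + R3‖R_L) = 11.96 × 5759/6480 = 10.6 V.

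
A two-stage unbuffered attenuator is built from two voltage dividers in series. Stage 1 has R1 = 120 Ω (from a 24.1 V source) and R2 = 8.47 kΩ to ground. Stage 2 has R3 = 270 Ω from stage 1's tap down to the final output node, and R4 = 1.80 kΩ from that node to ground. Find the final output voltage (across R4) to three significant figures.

V_out ≈ 19.5 V

Stage 2 presents R3+R4 = 2070 Ω as a load on stage 1's tap.
Stage 1's lower leg becomes R2‖(R3+R4) = 1663 Ω, so V_mid = 24.1 × 1663/1783 = 22.48 V.
Stage 2 is itself unloaded: V_out = V_mid × R4/(R3+R4) = 22.48 × 1800/2070 = 19.5 V.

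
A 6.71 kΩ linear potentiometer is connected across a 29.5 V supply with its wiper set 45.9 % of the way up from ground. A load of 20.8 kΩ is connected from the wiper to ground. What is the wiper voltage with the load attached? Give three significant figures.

The wiper splits the pot into (1−α)R = 3.630 kΩ above and αR = 3.080 kΩ below.
Lower section ‖ load = 2.683 kΩ.
V_wiper = 29.5 × 2.683/(3.630 + 2.683) = 12.5 V.

V ≈ 12.5 V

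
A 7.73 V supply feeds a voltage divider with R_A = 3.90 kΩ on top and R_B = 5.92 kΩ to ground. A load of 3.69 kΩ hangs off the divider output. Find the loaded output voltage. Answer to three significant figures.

V_out ≈ 2.85 V

The load sits in parallel with R_B: R_B‖R_L = (5.92 × 3.69) / (5.92 + 3.69) = 2.273 kΩ.
V_out = 7.73 × 2.273 / (3.90 + 2.273) = 7.73 × 2.273/6.173 = 2.85 V.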